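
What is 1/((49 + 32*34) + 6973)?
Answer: 1/8110 ≈ 0.00012330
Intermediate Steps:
1/((49 + 32*34) + 6973) = 1/((49 + 1088) + 6973) = 1/(1137 + 6973) = 1/8110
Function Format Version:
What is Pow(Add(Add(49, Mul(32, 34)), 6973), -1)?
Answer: Rational(1, 8110) ≈ 0.00012330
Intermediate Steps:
Pow(Add(Add(49, Mul(32, 34)), 6973), -1) = Pow(Add(Add(49, 1088), 6973), -1) = Pow(Add(1137, 6973), -1) = Pow(8110, -1) = Rational(1, 8110)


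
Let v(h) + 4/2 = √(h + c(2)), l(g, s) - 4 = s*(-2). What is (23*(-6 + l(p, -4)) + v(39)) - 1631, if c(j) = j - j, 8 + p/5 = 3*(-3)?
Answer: -1495 + √39 ≈ -1488.8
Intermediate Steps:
p = -85 (p = -40 + 5*(3*(-3)) = -40 + 5*(-9) = -40 - 45 = -85)
c(j) = 0
l(g, s) = 4 - 2*s (l(g, s) = 4 + s*(-2) = 4 - 2*s)
v(h) = -2 + √h (v(h) = -2 + √(h + 0) = -2 + √h)
(23*(-6 + l(p, -4)) + v(39)) - 1631 = (23*(-6 + (4 - 2*(-4))) + (-2 + √39)) - 1631 = (23*(-6 + (4 + 8)) + (-2 + √39)) - 1631 = (23*(-6 + 12) + (-2 + √39)) - 1631 = (23*6 + (-2 + √39)) - 1631 = (138 + (-2 + √39)) - 1631 = (136 + √39) - 1631 = -1495 + √39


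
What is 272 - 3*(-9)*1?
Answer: 299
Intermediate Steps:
272 - 3*(-9)*1 = 272 + 27*1 = 272 + 27 = 299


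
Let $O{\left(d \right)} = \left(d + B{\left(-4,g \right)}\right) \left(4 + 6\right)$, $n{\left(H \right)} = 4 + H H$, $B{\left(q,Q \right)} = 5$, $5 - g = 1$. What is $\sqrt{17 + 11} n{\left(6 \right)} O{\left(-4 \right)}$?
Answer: $800 \sqrt{7} \approx 2116.6$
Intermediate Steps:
$g = 4$ ($g = 5 - 1 = 4$)
$n{\left(H \right)} = 4 + H^{2}$
$O{\left(d \right)} = 50 + 10 d$ ($O{\left(d \right)} = \left(d + 5\right) \left(4 + 6\right) = \left(5 + d\right) 10 = 50 + 10 d$)
$\sqrt{17 + 11} n{\left(6 \right)} O{\left(-4 \right)} = \sqrt{17 + 11} \left(4 + 6^{2}\right) \left(50 + 10 \left(-4\right)\right) = \sqrt{28} \left(4 + 36\right) \left(50 - 40\right) = 2 \sqrt{7} \cdot 40 \cdot 10 = 80 \sqrt{7} \cdot 10 = 800 \sqrt{7}$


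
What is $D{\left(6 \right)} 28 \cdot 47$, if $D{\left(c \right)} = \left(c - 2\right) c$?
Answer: $31584$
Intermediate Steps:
$D{\left(c \right)} = c \left(-2 + c\right)$ ($D{\left(c \right)} = \left(-2 + c\right) c = c \left(-2 + c\right)$)
$D{\left(6 \right)} 28 \cdot 47 = 6 \left(-2 + 6\right) 28 \cdot 47 = 6 \cdot 4 \cdot 28 \cdot 47 = 24 \cdot 28 \cdot 47 = 672 \cdot 47 = 31584$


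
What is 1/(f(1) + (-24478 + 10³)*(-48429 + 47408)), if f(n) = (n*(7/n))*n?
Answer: 1/23971045 ≈ 4.1717e-8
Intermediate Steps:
f(n) = 7*n
1/(f(1) + (-24478 + 10³)*(-48429 + 47408)) = 1/(7*1 + (-24478 + 10³)*(-48429 + 47408)) = 1/(7 + (-24478 + 1000)*(-1021)) = 1/(7 - 23478*(-1021)) = 1/(7 + 23971038) = 1/23971045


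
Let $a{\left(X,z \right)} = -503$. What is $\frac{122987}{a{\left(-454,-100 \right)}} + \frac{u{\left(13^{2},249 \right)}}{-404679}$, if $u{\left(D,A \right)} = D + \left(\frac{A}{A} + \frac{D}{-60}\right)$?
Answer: $- \frac{2986220415973}{12213212220} \approx -244.51$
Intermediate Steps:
$u{\left(D,A \right)} = 1 + \frac{59 D}{60}$ ($u{\left(D,A \right)} = D + \left(1 + D \left(- \frac{1}{60}\right)\right) = D - \left(-1 + \frac{D}{60}\right) = 1 + \frac{59 D}{60}$)
$\frac{122987}{a{\left(-454,-100 \right)}} + \frac{u{\left(13^{2},249 \right)}}{-404679} = \frac{122987}{-503} + \frac{1 + \frac{59 \cdot 13^{2}}{60}}{-404679} = 122987 \left(- \frac{1}{503}\right) + \left(1 + \frac{59}{60} \cdot 169\right) \left(- \frac{1}{404679}\right) = - \frac{122987}{503} + \left(1 + \frac{9971}{60}\right) \left(- \frac{1}{404679}\right) = - \frac{122987}{503} + \frac{10031}{60} \left(- \frac{1}{404679}\right) = - \frac{122987}{503} - \frac{10031}{24280740} = - \frac{2986220415973}{12213212220}$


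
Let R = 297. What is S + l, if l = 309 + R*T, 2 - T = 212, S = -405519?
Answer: -467580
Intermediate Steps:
T = -210 (T = 2 - 1*212 = 2 - 212 = -210)
l = -62061 (l = 309 + 297*(-210) = 309 - 62370 = -62061)
S + l = -405519 - 62061 = -467580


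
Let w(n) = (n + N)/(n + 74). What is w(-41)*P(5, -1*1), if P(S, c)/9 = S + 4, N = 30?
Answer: -27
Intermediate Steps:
P(S, c) = 36 + 9*S (P(S, c) = 9*(S + 4) = 9*(4 + S) = 36 + 9*S)
w(n) = (30 + n)/(74 + n) (w(n) = (n + 30)/(n + 74) = (30 + n)/(74 + n))
w(-41)*P(5, -1*1) = ((30 - 41)/(74 - 41))*(36 + 9*5) = (-11/33)*(36 + 45) = ((1/33)*(-11))*81 = -⅓*81 = -27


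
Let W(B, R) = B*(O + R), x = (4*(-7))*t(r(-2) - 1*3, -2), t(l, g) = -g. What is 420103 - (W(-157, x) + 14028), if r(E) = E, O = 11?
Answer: 399010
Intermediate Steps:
x = -56 (x = (4*(-7))*(-1*(-2)) = -28*2 = -56)
W(B, R) = B*(11 + R)
420103 - (W(-157, x) + 14028) = 420103 - (-157*(11 - 56) + 14028) = 420103 - (-157*(-45) + 14028) = 420103 - (7065 + 14028) = 420103 - 1*21093 = 420103 - 21093 = 399010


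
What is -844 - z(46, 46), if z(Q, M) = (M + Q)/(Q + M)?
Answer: -845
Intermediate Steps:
z(Q, M) = 1 (z(Q, M) = (M + Q)/(M + Q) = 1)
-844 - z(46, 46) = -844 - 1*1 = -844 - 1 = -845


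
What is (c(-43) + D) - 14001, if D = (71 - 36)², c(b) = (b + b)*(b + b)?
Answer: -5380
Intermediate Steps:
c(b) = 4*b² (c(b) = (2*b)*(2*b) = 4*b²)
D = 1225 (D = 35² = 1225)
(c(-43) + D) - 14001 = (4*(-43)² + 1225) - 14001 = (4*1849 + 1225) - 14001 = (7396 + 1225) - 14001 = 8621 - 14001 = -5380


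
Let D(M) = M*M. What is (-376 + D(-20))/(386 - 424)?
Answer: -12/19 ≈ -0.63158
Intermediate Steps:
D(M) = M²
(-376 + D(-20))/(386 - 424) = (-376 + (-20)²)/(386 - 424) = (-376 + 400)/(-38) = 24*(-1/38) = -12/19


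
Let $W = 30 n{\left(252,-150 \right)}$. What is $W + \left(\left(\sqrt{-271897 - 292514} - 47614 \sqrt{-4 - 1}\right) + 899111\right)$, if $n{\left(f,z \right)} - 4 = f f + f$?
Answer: $2811911 + i \sqrt{564411} - 47614 i \sqrt{5} \approx 2.8119 \cdot 10^{6} - 1.0572 \cdot 10^{5} i$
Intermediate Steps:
$n{\left(f,z \right)} = 4 + f + f^{2}$ ($n{\left(f,z \right)} = 4 + \left(f f + f\right) = 4 + \left(f^{2} + f\right) = 4 + \left(f + f^{2}\right) = 4 + f + f^{2}$)
$W = 1912800$ ($W = 30 \left(4 + 252 + 252^{2}\right) = 30 \left(4 + 252 + 63504\right) = 30 \cdot 63760 = 1912800$)
$W + \left(\left(\sqrt{-271897 - 292514} - 47614 \sqrt{-4 - 1}\right) + 899111\right) = 1912800 + \left(\left(\sqrt{-271897 - 292514} - 47614 \sqrt{-4 - 1}\right) + 899111\right) = 1912800 - \left(-899111 - i \sqrt{564411} + 47614 i \sqrt{5}\right) = 1912800 + \left(899111 + i \sqrt{564411} - 47614 i \sqrt{5}\right) = 2811911 + i \sqrt{564411} - 47614 i \sqrt{5}$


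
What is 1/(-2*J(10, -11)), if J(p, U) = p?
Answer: -1/20 ≈ -0.050000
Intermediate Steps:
1/(-2*J(10, -11)) = 1/(-2*10) = 1/(-20) = -1/20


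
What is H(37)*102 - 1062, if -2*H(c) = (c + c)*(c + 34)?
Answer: -269016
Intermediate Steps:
H(c) = -c*(34 + c) (H(c) = -(c + c)*(c + 34)/2 = -2*c*(34 + c)/2 = -c*(34 + c))
H(37)*102 - 1062 = -1*37*(34 + 37)*102 - 1062 = -1*37*71*102 - 1062 = -2627*102 - 1062 = -267954 - 1062 = -269016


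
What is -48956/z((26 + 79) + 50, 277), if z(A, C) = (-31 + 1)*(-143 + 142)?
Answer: -24478/15 ≈ -1631.9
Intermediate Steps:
z(A, C) = 30 (z(A, C) = -30*(-1) = 30)
-48956/z((26 + 79) + 50, 277) = -48956/30 = -48956*1/30 = -24478/15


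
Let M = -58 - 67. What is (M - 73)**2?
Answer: 39204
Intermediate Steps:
M = -125
(M - 73)**2 = (-125 - 73)**2 = (-198)**2 = 39204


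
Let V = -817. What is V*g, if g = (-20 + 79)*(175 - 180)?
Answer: 241015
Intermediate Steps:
g = -295 (g = 59*(-5) = -295)
V*g = -817*(-295) = 241015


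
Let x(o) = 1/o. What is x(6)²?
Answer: 1/36 ≈ 0.027778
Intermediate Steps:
x(6)² = (1/6)² = (⅙)² = 1/36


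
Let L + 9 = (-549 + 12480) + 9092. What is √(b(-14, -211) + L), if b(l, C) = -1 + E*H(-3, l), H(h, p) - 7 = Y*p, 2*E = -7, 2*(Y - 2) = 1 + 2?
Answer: 46*√10 ≈ 145.46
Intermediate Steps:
Y = 7/2 (Y = 2 + (1 + 2)/2 = 2 + (½)*3 = 2 + 3/2 = 7/2 ≈ 3.5000)
E = -7/2 (E = (½)*(-7) = -7/2 ≈ -3.5000)
H(h, p) = 7 + 7*p/2
b(l, C) = -51/2 - 49*l/4 (b(l, C) = -1 - 7*(7 + 7*l/2)/2 = -1 + (-49/2 - 49*l/4) = -51/2 - 49*l/4)
L = 21014 (L = -9 + ((-549 + 12480) + 9092) = -9 + (11931 + 9092) = -9 + 21023 = 21014)
√(b(-14, -211) + L) = √((-51/2 - 49/4*(-14)) + 21014) = √((-51/2 + 343/2) + 21014) = √(146 + 21014) = √21160 = 46*√10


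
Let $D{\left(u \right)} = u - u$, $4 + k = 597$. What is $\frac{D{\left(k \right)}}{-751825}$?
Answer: $0$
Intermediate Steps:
$k = 593$ ($k = -4 + 597 = 593$)
$D{\left(u \right)} = 0$
$\frac{D{\left(k \right)}}{-751825} = \frac{0}{-751825} = 0 \left(- \frac{1}{751825}\right) = 0$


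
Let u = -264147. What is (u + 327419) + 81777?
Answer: 145049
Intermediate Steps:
(u + 327419) + 81777 = (-264147 + 327419) + 81777 = 63272 + 81777 = 145049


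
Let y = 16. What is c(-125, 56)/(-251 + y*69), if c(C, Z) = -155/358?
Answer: -155/305374 ≈ -0.00050757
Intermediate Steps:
c(C, Z) = -155/358 (c(C, Z) = -155*1/358 = -155/358)
c(-125, 56)/(-251 + y*69) = -155/(358*(-251 + 16*69)) = -155/(358*(-251 + 1104)) = -155/358/853 = -155/358*1/853 = -155/305374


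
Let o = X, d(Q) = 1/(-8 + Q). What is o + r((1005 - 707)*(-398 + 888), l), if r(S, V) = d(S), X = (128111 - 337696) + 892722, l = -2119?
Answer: 99746199645/146012 ≈ 6.8314e+5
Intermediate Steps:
X = 683137 (X = -209585 + 892722 = 683137)
r(S, V) = 1/(-8 + S)
o = 683137
o + r((1005 - 707)*(-398 + 888), l) = 683137 + 1/(-8 + (1005 - 707)*(-398 + 888)) = 683137 + 1/(-8 + 298*490) = 683137 + 1/(-8 + 146020) = 683137 + 1/146012 = 99746199645/146012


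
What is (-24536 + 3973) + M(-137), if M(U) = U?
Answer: -20700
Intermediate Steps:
(-24536 + 3973) + M(-137) = (-24536 + 3973) - 137 = -20563 - 137 = -20700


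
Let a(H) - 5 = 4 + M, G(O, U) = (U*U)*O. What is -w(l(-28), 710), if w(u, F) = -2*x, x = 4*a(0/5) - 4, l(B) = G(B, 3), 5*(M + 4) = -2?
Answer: 144/5 ≈ 28.800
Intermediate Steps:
M = -22/5 (M = -4 + (⅕)*(-2) = -4 - ⅖ = -22/5 ≈ -4.4000)
G(O, U) = O*U² (G(O, U) = U²*O = O*U²)
a(H) = 23/5 (a(H) = 5 + (4 - 22/5) = 5 - ⅖ = 23/5)
l(B) = 9*B (l(B) = B*3² = B*9 = 9*B)
x = 72/5 (x = 4*(23/5) - 4 = 92/5 - 4 = 72/5 ≈ 14.400)
w(u, F) = -144/5 (w(u, F) = -2*72/5 = -144/5)
-w(l(-28), 710) = -1*(-144/5) = 144/5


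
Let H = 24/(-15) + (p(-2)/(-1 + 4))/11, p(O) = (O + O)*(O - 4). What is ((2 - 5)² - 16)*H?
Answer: 336/55 ≈ 6.1091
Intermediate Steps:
p(O) = 2*O*(-4 + O) (p(O) = (2*O)*(-4 + O) = 2*O*(-4 + O))
H = -48/55 (H = 24/(-15) + ((2*(-2)*(-4 - 2))/(-1 + 4))/11 = 24*(-1/15) + ((2*(-2)*(-6))/3)*(1/11) = -8/5 + (24*(⅓))*(1/11) = -8/5 + 8*(1/11) = -8/5 + 8/11 = -48/55 ≈ -0.87273)
((2 - 5)² - 16)*H = ((2 - 5)² - 16)*(-48/55) = ((-3)² - 16)*(-48/55) = (9 - 16)*(-48/55) = -7*(-48/55) = 336/55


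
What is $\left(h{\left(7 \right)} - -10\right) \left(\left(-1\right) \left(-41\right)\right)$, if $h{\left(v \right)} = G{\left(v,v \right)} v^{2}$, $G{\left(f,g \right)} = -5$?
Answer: $-9635$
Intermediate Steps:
$h{\left(v \right)} = - 5 v^{2}$
$\left(h{\left(7 \right)} - -10\right) \left(\left(-1\right) \left(-41\right)\right) = \left(- 5 \cdot 7^{2} - -10\right) \left(\left(-1\right) \left(-41\right)\right) = \left(\left(-5\right) 49 + 10\right) 41 = \left(-245 + 10\right) 41 = \left(-235\right) 41 = -9635$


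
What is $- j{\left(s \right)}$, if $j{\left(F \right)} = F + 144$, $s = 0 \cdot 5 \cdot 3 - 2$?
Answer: $-142$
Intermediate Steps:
$s = -2$ ($s = 0 \cdot 3 - 2 = 0 - 2 = -2$)
$j{\left(F \right)} = 144 + F$
$- j{\left(s \right)} = - (144 - 2) = \left(-1\right) 142 = -142$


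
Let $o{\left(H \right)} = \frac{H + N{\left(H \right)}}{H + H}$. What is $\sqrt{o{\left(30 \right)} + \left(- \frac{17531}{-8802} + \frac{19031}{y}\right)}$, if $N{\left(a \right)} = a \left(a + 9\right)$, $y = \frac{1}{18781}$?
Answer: $\frac{\sqrt{3076809215551554}}{2934} \approx 18906.0$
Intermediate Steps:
$y = \frac{1}{18781} \approx 5.3245 \cdot 10^{-5}$
$N{\left(a \right)} = a \left(9 + a\right)$
$o{\left(H \right)} = \frac{H + H \left(9 + H\right)}{2 H}$ ($o{\left(H \right)} = \frac{H + H \left(9 + H\right)}{H + H} = \frac{H + H \left(9 + H\right)}{2 H}$)
$\sqrt{o{\left(30 \right)} + \left(- \frac{17531}{-8802} + \frac{19031}{y}\right)} = \sqrt{\left(5 + \frac{1}{2} \cdot 30\right) + \left(- \frac{17531}{-8802} + 19031 \frac{1}{\frac{1}{18781}}\right)} = \sqrt{\left(5 + 15\right) + \left(\left(-17531\right) \left(- \frac{1}{8802}\right) + 19031 \cdot 18781\right)} = \sqrt{20 + \left(\frac{17531}{8802} + 357421211\right)} = \sqrt{20 + \frac{3146021516753}{8802}} = \sqrt{\frac{3146021692793}{8802}} = \frac{\sqrt{3076809215551554}}{2934}$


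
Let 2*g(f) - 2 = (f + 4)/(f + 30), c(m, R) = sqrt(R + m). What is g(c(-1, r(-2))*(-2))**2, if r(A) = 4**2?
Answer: 799/735 - 377*sqrt(15)/5880 ≈ 0.83876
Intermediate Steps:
r(A) = 16
g(f) = 1 + (4 + f)/(2*(30 + f)) (g(f) = 1 + ((f + 4)/(f + 30))/2 = 1 + ((4 + f)/(30 + f))/2 = 1 + (4 + f)/(2*(30 + f)))
g(c(-1, r(-2))*(-2))**2 = ((64 + 3*(sqrt(16 - 1)*(-2)))/(2*(30 + sqrt(16 - 1)*(-2))))**2 = ((64 + 3*(sqrt(15)*(-2)))/(2*(30 + sqrt(15)*(-2))))**2 = ((64 + 3*(-2*sqrt(15)))/(2*(30 - 2*sqrt(15))))**2 = ((64 - 6*sqrt(15))/(2*(30 - 2*sqrt(15))))**2 = (64 - 6*sqrt(15))**2/(4*(30 - 2*sqrt(15))**2)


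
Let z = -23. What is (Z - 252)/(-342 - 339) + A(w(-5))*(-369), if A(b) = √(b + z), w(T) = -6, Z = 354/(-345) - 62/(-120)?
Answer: 348463/939780 - 369*I*√29 ≈ 0.37079 - 1987.1*I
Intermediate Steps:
Z = -703/1380 (Z = 354*(-1/345) - 62*(-1/120) = -118/115 + 31/60 = -703/1380 ≈ -0.50942)
A(b) = √(-23 + b) (A(b) = √(b - 23) = √(-23 + b))
(Z - 252)/(-342 - 339) + A(w(-5))*(-369) = (-703/1380 - 252)/(-342 - 339) + √(-23 - 6)*(-369) = -348463/1380/(-681) + √(-29)*(-369) = -348463/1380*(-1/681) + (I*√29)*(-369) = 348463/939780 - 369*I*√29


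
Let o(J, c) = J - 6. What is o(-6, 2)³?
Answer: -1728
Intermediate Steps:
o(J, c) = -6 + J
o(-6, 2)³ = (-6 - 6)³ = (-12)³ = -1728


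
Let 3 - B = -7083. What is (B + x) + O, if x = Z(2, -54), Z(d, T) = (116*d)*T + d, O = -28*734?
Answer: -25992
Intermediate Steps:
B = 7086 (B = 3 - 1*(-7083) = 3 + 7083 = 7086)
O = -20552
Z(d, T) = d + 116*T*d (Z(d, T) = 116*T*d + d = d + 116*T*d)
x = -12526 (x = 2*(1 + 116*(-54)) = 2*(1 - 6264) = 2*(-6263) = -12526)
(B + x) + O = (7086 - 12526) - 20552 = -5440 - 20552 = -25992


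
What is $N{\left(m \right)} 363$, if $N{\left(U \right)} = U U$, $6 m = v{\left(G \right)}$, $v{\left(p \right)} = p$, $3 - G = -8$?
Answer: $\frac{14641}{12} \approx 1220.1$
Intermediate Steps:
$G = 11$ ($G = 3 - -8 = 3 + 8 = 11$)
$m = \frac{11}{6}$ ($m = \frac{1}{6} \cdot 11 = \frac{11}{6} \approx 1.8333$)
$N{\left(U \right)} = U^{2}$
$N{\left(m \right)} 363 = \left(\frac{11}{6}\right)^{2} \cdot 363 = \frac{121}{36} \cdot 363 = \frac{14641}{12}$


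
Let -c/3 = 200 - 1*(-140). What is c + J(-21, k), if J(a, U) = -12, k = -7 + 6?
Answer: -1032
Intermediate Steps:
k = -1
c = -1020 (c = -3*(200 - 1*(-140)) = -3*(200 + 140) = -3*340 = -1020)
c + J(-21, k) = -1020 - 12 = -1032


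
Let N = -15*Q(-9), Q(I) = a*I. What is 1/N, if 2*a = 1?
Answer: 2/135 ≈ 0.014815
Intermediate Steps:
a = ½ (a = (½)*1 = ½ ≈ 0.50000)
Q(I) = I/2
N = 135/2 (N = -15*(-9)/2 = -15*(-9/2) = 135/2 ≈ 67.500)
1/N = 1/(135/2) = 2/135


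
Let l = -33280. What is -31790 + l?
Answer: -65070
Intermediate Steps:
-31790 + l = -31790 - 33280 = -65070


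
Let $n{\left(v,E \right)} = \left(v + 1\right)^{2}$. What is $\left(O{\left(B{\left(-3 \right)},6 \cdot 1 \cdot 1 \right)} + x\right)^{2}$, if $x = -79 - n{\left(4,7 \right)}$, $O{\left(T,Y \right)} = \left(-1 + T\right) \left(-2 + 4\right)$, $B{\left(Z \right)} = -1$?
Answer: $11664$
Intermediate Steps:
$O{\left(T,Y \right)} = -2 + 2 T$ ($O{\left(T,Y \right)} = \left(-1 + T\right) 2 = -2 + 2 T$)
$n{\left(v,E \right)} = \left(1 + v\right)^{2}$
$x = -104$ ($x = -79 - \left(1 + 4\right)^{2} = -79 - 5^{2} = -79 - 25 = -104$)
$\left(O{\left(B{\left(-3 \right)},6 \cdot 1 \cdot 1 \right)} + x\right)^{2} = \left(\left(-2 + 2 \left(-1\right)\right) - 104\right)^{2} = \left(\left(-2 - 2\right) - 104\right)^{2} = \left(-4 - 104\right)^{2} = \left(-108\right)^{2} = 11664$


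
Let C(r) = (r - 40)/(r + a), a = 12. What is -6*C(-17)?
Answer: -342/5 ≈ -68.400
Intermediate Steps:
C(r) = (-40 + r)/(12 + r) (C(r) = (r - 40)/(r + 12) = (-40 + r)/(12 + r))
-6*C(-17) = -6*(-40 - 17)/(12 - 17) = -6*(-57)/(-5) = -(-6)*(-57)/5 = -6*57/5 = -342/5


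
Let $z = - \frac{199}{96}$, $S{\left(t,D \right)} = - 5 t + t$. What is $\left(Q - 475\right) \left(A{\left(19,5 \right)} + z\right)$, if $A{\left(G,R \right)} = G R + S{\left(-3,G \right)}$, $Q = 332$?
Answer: $- \frac{1440439}{96} \approx -15005.0$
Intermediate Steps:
$S{\left(t,D \right)} = - 4 t$
$z = - \frac{199}{96}$ ($z = \left(-199\right) \frac{1}{96} = - \frac{199}{96} \approx -2.0729$)
$A{\left(G,R \right)} = 12 + G R$ ($A{\left(G,R \right)} = G R - -12 = G R + 12 = 12 + G R$)
$\left(Q - 475\right) \left(A{\left(19,5 \right)} + z\right) = \left(332 - 475\right) \left(\left(12 + 19 \cdot 5\right) - \frac{199}{96}\right) = - 143 \left(\left(12 + 95\right) - \frac{199}{96}\right) = - 143 \left(107 - \frac{199}{96}\right) = \left(-143\right) \frac{10073}{96} = - \frac{1440439}{96}$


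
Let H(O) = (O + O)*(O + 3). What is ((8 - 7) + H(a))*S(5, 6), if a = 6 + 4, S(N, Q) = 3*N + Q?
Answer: 5481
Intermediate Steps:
S(N, Q) = Q + 3*N
a = 10
H(O) = 2*O*(3 + O) (H(O) = (2*O)*(3 + O) = 2*O*(3 + O))
((8 - 7) + H(a))*S(5, 6) = ((8 - 7) + 2*10*(3 + 10))*(6 + 3*5) = (1 + 2*10*13)*(6 + 15) = (1 + 260)*21 = 261*21 = 5481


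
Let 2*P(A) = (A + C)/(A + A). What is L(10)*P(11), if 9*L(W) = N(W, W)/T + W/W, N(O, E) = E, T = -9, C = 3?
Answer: -7/1782 ≈ -0.0039282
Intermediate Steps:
P(A) = (3 + A)/(4*A) (P(A) = ((A + 3)/(A + A))/2 = ((3 + A)/((2*A)))/2 = ((3 + A)*(1/(2*A)))/2 = ((3 + A)/(2*A))/2 = (3 + A)/(4*A))
L(W) = ⅑ - W/81 (L(W) = (W/(-9) + W/W)/9 = (W*(-⅑) + 1)/9 = (-W/9 + 1)/9 = (1 - W/9)/9 = ⅑ - W/81)
L(10)*P(11) = (⅑ - 1/81*10)*((¼)*(3 + 11)/11) = (⅑ - 10/81)*((¼)*(1/11)*14) = -1/81*7/22 = -7/1782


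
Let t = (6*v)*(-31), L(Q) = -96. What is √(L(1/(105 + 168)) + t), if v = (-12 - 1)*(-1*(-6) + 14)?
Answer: 2*√12066 ≈ 219.69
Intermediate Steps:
v = -260 (v = -13*(6 + 14) = -13*20 = -260)
t = 48360 (t = (6*(-260))*(-31) = -1560*(-31) = 48360)
√(L(1/(105 + 168)) + t) = √(-96 + 48360) = √48264 = 2*√12066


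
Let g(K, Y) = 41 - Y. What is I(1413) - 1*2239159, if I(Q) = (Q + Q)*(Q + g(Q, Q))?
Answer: -2123293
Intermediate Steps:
I(Q) = 82*Q (I(Q) = (Q + Q)*(Q + (41 - Q)) = (2*Q)*41 = 82*Q)
I(1413) - 1*2239159 = 82*1413 - 1*2239159 = 115866 - 2239159 = -2123293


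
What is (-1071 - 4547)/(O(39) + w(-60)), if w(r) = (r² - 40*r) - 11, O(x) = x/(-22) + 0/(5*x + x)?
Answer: -123596/131719 ≈ -0.93833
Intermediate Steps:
O(x) = -x/22 (O(x) = x*(-1/22) + 0/((6*x)) = -x/22 + 0*(1/(6*x)) = -x/22 + 0 = -x/22)
w(r) = -11 + r² - 40*r
(-1071 - 4547)/(O(39) + w(-60)) = (-1071 - 4547)/(-1/22*39 + (-11 + (-60)² - 40*(-60))) = -5618/(-39/22 + (-11 + 3600 + 2400)) = -5618/(-39/22 + 5989) = -5618/131719/22 = -5618*22/131719 = -123596/131719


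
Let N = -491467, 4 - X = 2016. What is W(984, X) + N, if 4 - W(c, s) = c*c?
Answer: -1459719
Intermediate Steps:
X = -2012 (X = 4 - 1*2016 = 4 - 2016 = -2012)
W(c, s) = 4 - c² (W(c, s) = 4 - c*c = 4 - c²)
W(984, X) + N = (4 - 1*984²) - 491467 = (4 - 1*968256) - 491467 = (4 - 968256) - 491467 = -968252 - 491467 = -1459719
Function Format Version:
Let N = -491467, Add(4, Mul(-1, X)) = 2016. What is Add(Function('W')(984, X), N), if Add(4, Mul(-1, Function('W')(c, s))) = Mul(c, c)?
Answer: -1459719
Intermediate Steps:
X = -2012 (X = Add(4, Mul(-1, 2016)) = Add(4, -2016) = -2012)
Function('W')(c, s) = Add(4, Mul(-1, Pow(c, 2))) (Function('W')(c, s) = Add(4, Mul(-1, Mul(c, c))) = Add(4, Mul(-1, Pow(c, 2))))
Add(Function('W')(984, X), N) = Add(Add(4, Mul(-1, Pow(984, 2))), -491467) = Add(Add(4, Mul(-1, 968256)), -491467) = Add(Add(4, -968256), -491467) = Add(-968252, -491467) = -1459719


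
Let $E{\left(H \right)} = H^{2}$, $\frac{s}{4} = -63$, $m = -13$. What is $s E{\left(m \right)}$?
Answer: $-42588$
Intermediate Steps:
$s = -252$ ($s = 4 \left(-63\right) = -252$)
$s E{\left(m \right)} = - 252 \left(-13\right)^{2} = \left(-252\right) 169 = -42588$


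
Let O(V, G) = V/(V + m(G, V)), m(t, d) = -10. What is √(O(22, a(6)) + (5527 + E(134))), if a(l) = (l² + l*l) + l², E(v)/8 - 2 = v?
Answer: 37*√174/6 ≈ 81.344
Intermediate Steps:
E(v) = 16 + 8*v
a(l) = 3*l² (a(l) = (l² + l²) + l² = 2*l² + l² = 3*l²)
O(V, G) = V/(-10 + V) (O(V, G) = V/(V - 10) = V/(-10 + V))
√(O(22, a(6)) + (5527 + E(134))) = √(22/(-10 + 22) + (5527 + (16 + 8*134))) = √(22/12 + (5527 + (16 + 1072))) = √(22*(1/12) + (5527 + 1088)) = √(11/6 + 6615) = √(39701/6) = 37*√174/6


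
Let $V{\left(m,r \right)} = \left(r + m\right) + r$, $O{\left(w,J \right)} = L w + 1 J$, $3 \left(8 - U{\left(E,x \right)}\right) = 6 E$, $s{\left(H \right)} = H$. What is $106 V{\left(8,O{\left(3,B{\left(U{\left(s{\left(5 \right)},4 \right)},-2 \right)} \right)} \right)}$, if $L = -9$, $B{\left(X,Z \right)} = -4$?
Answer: $-5724$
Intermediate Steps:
$U{\left(E,x \right)} = 8 - 2 E$ ($U{\left(E,x \right)} = 8 - \frac{6 E}{3} = 8 - 2 E$)
$O{\left(w,J \right)} = J - 9 w$ ($O{\left(w,J \right)} = - 9 w + 1 J = - 9 w + J = J - 9 w$)
$V{\left(m,r \right)} = m + 2 r$ ($V{\left(m,r \right)} = \left(m + r\right) + r = m + 2 r$)
$106 V{\left(8,O{\left(3,B{\left(U{\left(s{\left(5 \right)},4 \right)},-2 \right)} \right)} \right)} = 106 \left(8 + 2 \left(-4 - 27\right)\right) = 106 \left(8 + 2 \left(-31\right)\right) = 106 \left(8 - 62\right) = 106 \left(-54\right) = -5724$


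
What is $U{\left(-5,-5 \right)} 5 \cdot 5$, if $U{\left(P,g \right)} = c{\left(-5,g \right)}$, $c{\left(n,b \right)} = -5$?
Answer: $-125$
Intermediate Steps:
$U{\left(P,g \right)} = -5$
$U{\left(-5,-5 \right)} 5 \cdot 5 = \left(-5\right) 5 \cdot 5 = \left(-25\right) 5 = -125$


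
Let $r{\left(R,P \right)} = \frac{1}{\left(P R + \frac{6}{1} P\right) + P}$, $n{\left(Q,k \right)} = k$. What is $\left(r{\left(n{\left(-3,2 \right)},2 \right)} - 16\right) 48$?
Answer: $- \frac{2296}{3} \approx -765.33$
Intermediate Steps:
$r{\left(R,P \right)} = \frac{1}{7 P + P R}$ ($r{\left(R,P \right)} = \frac{1}{\left(P R + 6 \cdot 1 P\right) + P} = \frac{1}{\left(P R + 6 P\right) + P} = \frac{1}{\left(6 P + P R\right) + P} = \frac{1}{7 P + P R}$)
$\left(r{\left(n{\left(-3,2 \right)},2 \right)} - 16\right) 48 = \left(\frac{1}{2 \left(7 + 2\right)} - 16\right) 48 = \left(\frac{1}{2 \cdot 9} - 16\right) 48 = \left(\frac{1}{2} \cdot \frac{1}{9} - 16\right) 48 = \left(\frac{1}{18} - 16\right) 48 = \left(- \frac{287}{18}\right) 48 = - \frac{2296}{3}$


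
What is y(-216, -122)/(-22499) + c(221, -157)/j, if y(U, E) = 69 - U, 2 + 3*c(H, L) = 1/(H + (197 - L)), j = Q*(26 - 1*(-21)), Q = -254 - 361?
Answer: -4728189758/373941817125 ≈ -0.012644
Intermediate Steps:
Q = -615
j = -28905 (j = -615*(26 - 1*(-21)) = -615*(26 + 21) = -615*47 = -28905)
c(H, L) = -⅔ + 1/(3*(197 + H - L)) (c(H, L) = -⅔ + 1/(3*(H + (197 - L))) = -⅔ + 1/(3*(197 + H - L)))
y(-216, -122)/(-22499) + c(221, -157)/j = (69 - 1*(-216))/(-22499) + ((-393 - 2*221 + 2*(-157))/(3*(197 + 221 - 1*(-157))))/(-28905) = (69 + 216)*(-1/22499) + ((-393 - 442 - 314)/(3*(197 + 221 + 157)))*(-1/28905) = 285*(-1/22499) + ((⅓)*(-1149)/575)*(-1/28905) = -285/22499 + ((⅓)*(1/575)*(-1149))*(-1/28905) = -285/22499 - 383/575*(-1/28905) = -285/22499 + 383/16620375 = -4728189758/373941817125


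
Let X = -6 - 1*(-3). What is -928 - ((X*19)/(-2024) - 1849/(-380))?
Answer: -179376849/192280 ≈ -932.89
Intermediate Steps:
X = -3 (X = -6 + 3 = -3)
-928 - ((X*19)/(-2024) - 1849/(-380)) = -928 - (-3*19/(-2024) - 1849/(-380)) = -928 - (-57*(-1/2024) - 1849*(-1/380)) = -928 - (57/2024 + 1849/380) = -928 - 1*941009/192280 = -928 - 941009/192280 = -179376849/192280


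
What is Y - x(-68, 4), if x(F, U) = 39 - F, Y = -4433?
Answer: -4540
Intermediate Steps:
Y - x(-68, 4) = -4433 - (39 - 1*(-68)) = -4433 - (39 + 68) = -4433 - 1*107 = -4433 - 107 = -4540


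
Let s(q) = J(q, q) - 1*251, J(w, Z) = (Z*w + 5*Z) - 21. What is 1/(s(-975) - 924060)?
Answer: 1/21418 ≈ 4.6690e-5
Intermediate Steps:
J(w, Z) = -21 + 5*Z + Z*w (J(w, Z) = (5*Z + Z*w) - 21 = -21 + 5*Z + Z*w)
s(q) = -272 + q² + 5*q (s(q) = (-21 + 5*q + q*q) - 1*251 = (-21 + 5*q + q²) - 251 = (-21 + q² + 5*q) - 251 = -272 + q² + 5*q)
1/(s(-975) - 924060) = 1/((-272 + (-975)² + 5*(-975)) - 924060) = 1/((-272 + 950625 - 4875) - 924060) = 1/(945478 - 924060) = 1/21418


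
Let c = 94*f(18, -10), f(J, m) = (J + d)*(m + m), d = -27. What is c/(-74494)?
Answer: -8460/37247 ≈ -0.22713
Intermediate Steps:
f(J, m) = 2*m*(-27 + J) (f(J, m) = (J - 27)*(m + m) = (-27 + J)*(2*m) = 2*m*(-27 + J))
c = 16920 (c = 94*(2*(-10)*(-27 + 18)) = 94*(2*(-10)*(-9)) = 94*180 = 16920)
c/(-74494) = 16920/(-74494) = 16920*(-1/74494) = -8460/37247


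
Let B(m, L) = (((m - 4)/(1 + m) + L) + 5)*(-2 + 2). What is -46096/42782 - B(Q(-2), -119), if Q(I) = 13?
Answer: -23048/21391 ≈ -1.0775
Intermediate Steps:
B(m, L) = 0 (B(m, L) = (((-4 + m)/(1 + m) + L) + 5)*0 = ((L + (-4 + m)/(1 + m)) + 5)*0 = (5 + L + (-4 + m)/(1 + m))*0 = 0)
-46096/42782 - B(Q(-2), -119) = -46096/42782 - 1*0 = -46096*1/42782 + 0 = -23048/21391 + 0 = -23048/21391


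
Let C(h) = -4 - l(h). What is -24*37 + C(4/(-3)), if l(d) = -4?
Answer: -888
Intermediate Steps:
C(h) = 0 (C(h) = -4 - 1*(-4) = -4 + 4 = 0)
-24*37 + C(4/(-3)) = -24*37 + 0 = -888 + 0 = -888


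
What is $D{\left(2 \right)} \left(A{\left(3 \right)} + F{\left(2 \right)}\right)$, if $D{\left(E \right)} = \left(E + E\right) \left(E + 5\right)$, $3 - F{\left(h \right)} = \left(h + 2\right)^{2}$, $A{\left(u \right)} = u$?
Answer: $-280$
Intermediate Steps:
$F{\left(h \right)} = 3 - \left(2 + h\right)^{2}$ ($F{\left(h \right)} = 3 - \left(h + 2\right)^{2} = 3 - \left(2 + h\right)^{2}$)
$D{\left(E \right)} = 2 E \left(5 + E\right)$
$D{\left(2 \right)} \left(A{\left(3 \right)} + F{\left(2 \right)}\right) = 2 \cdot 2 \left(5 + 2\right) \left(3 + \left(3 - \left(2 + 2\right)^{2}\right)\right) = 2 \cdot 2 \cdot 7 \left(3 + \left(3 - 4^{2}\right)\right) = 28 \left(3 + \left(3 - 16\right)\right) = 28 \left(3 - 13\right) = 28 \left(-10\right) = -280$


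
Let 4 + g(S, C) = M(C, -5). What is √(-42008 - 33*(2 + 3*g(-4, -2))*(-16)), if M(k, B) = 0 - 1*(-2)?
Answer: 2*I*√11030 ≈ 210.05*I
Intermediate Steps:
M(k, B) = 2 (M(k, B) = 0 + 2 = 2)
g(S, C) = -2 (g(S, C) = -4 + 2 = -2)
√(-42008 - 33*(2 + 3*g(-4, -2))*(-16)) = √(-42008 - 33*(2 + 3*(-2))*(-16)) = √(-42008 - 33*(2 - 6)*(-16)) = √(-42008 - 33*(-4)*(-16)) = √(-42008 + 132*(-16)) = √(-42008 - 2112) = √(-44120) = 2*I*√11030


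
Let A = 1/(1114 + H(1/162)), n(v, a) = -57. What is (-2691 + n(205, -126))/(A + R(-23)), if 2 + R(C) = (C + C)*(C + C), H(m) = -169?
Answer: -2596860/1997731 ≈ -1.2999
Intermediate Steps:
R(C) = -2 + 4*C² (R(C) = -2 + (C + C)*(C + C) = -2 + (2*C)*(2*C) = -2 + 4*C²)
A = 1/945 (A = 1/(1114 - 169) = 1/945 ≈ 0.0010582)
(-2691 + n(205, -126))/(A + R(-23)) = (-2691 - 57)/(1/945 + (-2 + 4*(-23)²)) = -2748/(1/945 + (-2 + 4*529)) = -2748/(1/945 + (-2 + 2116)) = -2748/(1/945 + 2114) = -2748/1997731/945 = -2748*945/1997731 = -2596860/1997731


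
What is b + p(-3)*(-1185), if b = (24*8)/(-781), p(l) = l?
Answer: 2776263/781 ≈ 3554.8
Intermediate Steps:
b = -192/781 (b = 192*(-1/781) = -192/781 ≈ -0.24584)
b + p(-3)*(-1185) = -192/781 - 3*(-1185) = -192/781 + 3555 = 2776263/781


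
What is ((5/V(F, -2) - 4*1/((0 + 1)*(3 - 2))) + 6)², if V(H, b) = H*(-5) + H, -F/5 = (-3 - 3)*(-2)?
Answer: 9409/2304 ≈ 4.0838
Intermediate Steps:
F = -60 (F = -5*(-3 - 3)*(-2) = -(-30)*(-2) = -5*12 = -60)
V(H, b) = -4*H (V(H, b) = -5*H + H = -4*H)
((5/V(F, -2) - 4*1/((0 + 1)*(3 - 2))) + 6)² = ((5/((-4*(-60))) - 4*1/((0 + 1)*(3 - 2))) + 6)² = ((5/240 - 4/1) + 6)² = ((5*(1/240) - 4/1) + 6)² = ((1/48 - 4*1) + 6)² = ((1/48 - 4) + 6)² = (-191/48 + 6)² = (97/48)² = 9409/2304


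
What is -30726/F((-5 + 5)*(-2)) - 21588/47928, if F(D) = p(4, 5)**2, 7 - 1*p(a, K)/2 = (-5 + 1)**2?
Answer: -570845/5991 ≈ -95.284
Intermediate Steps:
p(a, K) = -18 (p(a, K) = 14 - 2*(-5 + 1)**2 = 14 - 2*(-4)**2 = 14 - 2*16 = 14 - 32 = -18)
F(D) = 324 (F(D) = (-18)**2 = 324)
-30726/F((-5 + 5)*(-2)) - 21588/47928 = -30726/324 - 21588/47928 = -30726*1/324 - 21588*1/47928 = -569/6 - 1799/3994 = -570845/5991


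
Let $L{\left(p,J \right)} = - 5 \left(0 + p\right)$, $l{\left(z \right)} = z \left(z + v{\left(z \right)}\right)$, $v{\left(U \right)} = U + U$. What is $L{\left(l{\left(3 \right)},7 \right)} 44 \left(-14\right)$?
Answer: $83160$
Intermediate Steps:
$v{\left(U \right)} = 2 U$
$l{\left(z \right)} = 3 z^{2}$ ($l{\left(z \right)} = z \left(z + 2 z\right) = z 3 z = 3 z^{2}$)
$L{\left(p,J \right)} = - 5 p$
$L{\left(l{\left(3 \right)},7 \right)} 44 \left(-14\right) = - 5 \cdot 3 \cdot 3^{2} \cdot 44 \left(-14\right) = - 5 \cdot 3 \cdot 9 \cdot 44 \left(-14\right) = \left(-5\right) 27 \cdot 44 \left(-14\right) = \left(-135\right) 44 \left(-14\right) = \left(-5940\right) \left(-14\right) = 83160$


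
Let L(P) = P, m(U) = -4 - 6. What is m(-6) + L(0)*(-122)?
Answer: -10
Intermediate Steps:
m(U) = -10
m(-6) + L(0)*(-122) = -10 + 0*(-122) = -10 + 0 = -10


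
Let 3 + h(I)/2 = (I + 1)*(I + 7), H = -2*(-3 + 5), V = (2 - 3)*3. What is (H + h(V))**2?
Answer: 676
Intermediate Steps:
V = -3 (V = -1*3 = -3)
H = -4 (H = -2*2 = -4)
h(I) = -6 + 2*(1 + I)*(7 + I) (h(I) = -6 + 2*((I + 1)*(I + 7)) = -6 + 2*((1 + I)*(7 + I)) = -6 + 2*(1 + I)*(7 + I))
(H + h(V))**2 = (-4 + (8 + 2*(-3)**2 + 16*(-3)))**2 = (-4 + (8 + 2*9 - 48))**2 = (-4 + (8 + 18 - 48))**2 = (-4 - 22)**2 = (-26)**2 = 676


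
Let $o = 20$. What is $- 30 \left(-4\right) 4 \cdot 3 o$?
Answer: $28800$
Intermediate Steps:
$- 30 \left(-4\right) 4 \cdot 3 o = - 30 \left(-4\right) 4 \cdot 3 \cdot 20 = - 30 \left(\left(-16\right) 3\right) 20 = \left(-30\right) \left(-48\right) 20 = 1440 \cdot 20 = 28800$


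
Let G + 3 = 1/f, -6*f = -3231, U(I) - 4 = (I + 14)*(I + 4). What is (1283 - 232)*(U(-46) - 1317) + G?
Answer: 35086508/1077 ≈ 32578.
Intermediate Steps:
U(I) = 4 + (4 + I)*(14 + I) (U(I) = 4 + (I + 14)*(I + 4) = 4 + (14 + I)*(4 + I) = 4 + (4 + I)*(14 + I))
f = 1077/2 (f = -1/6*(-3231) = 1077/2 ≈ 538.50)
G = -3229/1077 (G = -3 + 1/(1077/2) = -3 + 2/1077 = -3229/1077 ≈ -2.9981)
(1283 - 232)*(U(-46) - 1317) + G = (1283 - 232)*((60 + (-46)**2 + 18*(-46)) - 1317) - 3229/1077 = 1051*((60 + 2116 - 828) - 1317) - 3229/1077 = 1051*(1348 - 1317) - 3229/1077 = 1051*31 - 3229/1077 = 32581 - 3229/1077 = 35086508/1077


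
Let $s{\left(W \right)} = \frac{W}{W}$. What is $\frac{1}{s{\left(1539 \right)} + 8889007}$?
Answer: $\frac{1}{8889008} \approx 1.125 \cdot 10^{-7}$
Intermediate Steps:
$s{\left(W \right)} = 1$
$\frac{1}{s{\left(1539 \right)} + 8889007} = \frac{1}{1 + 8889007} = \frac{1}{8889008}$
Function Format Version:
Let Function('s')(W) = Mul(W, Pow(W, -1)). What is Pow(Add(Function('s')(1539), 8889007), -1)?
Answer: Rational(1, 8889008) ≈ 1.1250e-7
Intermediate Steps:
Function('s')(W) = 1
Pow(Add(Function('s')(1539), 8889007), -1) = Pow(Add(1, 8889007), -1) = Pow(8889008, -1) = Rational(1, 8889008)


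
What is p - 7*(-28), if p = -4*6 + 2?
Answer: 174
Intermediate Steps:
p = -22 (p = -24 + 2 = -22)
p - 7*(-28) = -22 - 7*(-28) = -22 + 196 = 174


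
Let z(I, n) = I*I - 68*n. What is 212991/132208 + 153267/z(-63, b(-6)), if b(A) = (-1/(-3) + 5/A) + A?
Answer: 21202626837/583169488 ≈ 36.358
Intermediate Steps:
b(A) = ⅓ + A + 5/A (b(A) = (-1*(-⅓) + 5/A) + A = (⅓ + 5/A) + A = ⅓ + A + 5/A)
z(I, n) = I² - 68*n
212991/132208 + 153267/z(-63, b(-6)) = 212991/132208 + 153267/((-63)² - 68*(⅓ - 6 + 5/(-6))) = 212991*(1/132208) + 153267/(3969 - 68*(⅓ - 6 + 5*(-⅙))) = 212991/132208 + 153267/(3969 - 68*(⅓ - 6 - ⅚)) = 212991/132208 + 153267/(3969 - 68*(-13/2)) = 212991/132208 + 153267/(3969 + 442) = 212991/132208 + 153267/4411 = 21202626837/583169488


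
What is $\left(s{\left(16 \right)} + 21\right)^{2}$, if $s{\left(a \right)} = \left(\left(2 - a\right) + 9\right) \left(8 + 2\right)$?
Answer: $841$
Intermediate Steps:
$s{\left(a \right)} = 110 - 10 a$ ($s{\left(a \right)} = \left(11 - a\right) 10 = 110 - 10 a$)
$\left(s{\left(16 \right)} + 21\right)^{2} = \left(\left(110 - 160\right) + 21\right)^{2} = \left(-50 + 21\right)^{2} = \left(-29\right)^{2} = 841$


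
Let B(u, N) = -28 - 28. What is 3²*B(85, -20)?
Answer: -504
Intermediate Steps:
B(u, N) = -56
3²*B(85, -20) = 3²*(-56) = 9*(-56) = -504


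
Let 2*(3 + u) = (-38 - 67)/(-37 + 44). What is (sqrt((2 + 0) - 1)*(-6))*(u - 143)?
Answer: 921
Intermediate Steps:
u = -21/2 (u = -3 + ((-38 - 67)/(-37 + 44))/2 = -3 + (-105/7)/2 = -3 + (-105*1/7)/2 = -3 + (1/2)*(-15) = -3 - 15/2 = -21/2 ≈ -10.500)
(sqrt((2 + 0) - 1)*(-6))*(u - 143) = (sqrt((2 + 0) - 1)*(-6))*(-21/2 - 143) = (sqrt(2 - 1)*(-6))*(-307/2) = (sqrt(1)*(-6))*(-307/2) = (1*(-6))*(-307/2) = -6*(-307/2) = 921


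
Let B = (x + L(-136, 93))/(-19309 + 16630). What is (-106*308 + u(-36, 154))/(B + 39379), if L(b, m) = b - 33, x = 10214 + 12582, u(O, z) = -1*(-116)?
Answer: -43576614/52736857 ≈ -0.82630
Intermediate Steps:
u(O, z) = 116
x = 22796
L(b, m) = -33 + b
B = -22627/2679 (B = (22796 + (-33 - 136))/(-19309 + 16630) = (22796 - 169)/(-2679) = 22627*(-1/2679) = -22627/2679 ≈ -8.4461)
(-106*308 + u(-36, 154))/(B + 39379) = (-106*308 + 116)/(-22627/2679 + 39379) = (-32648 + 116)/(105473714/2679) = -32532*2679/105473714 = -43576614/52736857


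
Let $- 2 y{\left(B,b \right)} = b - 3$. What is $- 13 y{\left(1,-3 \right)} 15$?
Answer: $-585$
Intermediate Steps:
$y{\left(B,b \right)} = \frac{3}{2} - \frac{b}{2}$ ($y{\left(B,b \right)} = - \frac{b - 3}{2} = - \frac{-3 + b}{2} = \frac{3}{2} - \frac{b}{2}$)
$- 13 y{\left(1,-3 \right)} 15 = - 13 \left(\frac{3}{2} - - \frac{3}{2}\right) 15 = - 13 \left(\frac{3}{2} + \frac{3}{2}\right) 15 = \left(-13\right) 3 \cdot 15 = \left(-39\right) 15 = -585$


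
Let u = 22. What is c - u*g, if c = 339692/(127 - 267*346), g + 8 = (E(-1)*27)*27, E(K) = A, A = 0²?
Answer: 15897188/92255 ≈ 172.32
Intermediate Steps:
A = 0
E(K) = 0
g = -8 (g = -8 + (0*27)*27 = -8 + 0*27 = -8 + 0 = -8)
c = -339692/92255 (c = 339692/(127 - 92382) = 339692/(-92255) = 339692*(-1/92255) = -339692/92255 ≈ -3.6821)
c - u*g = -339692/92255 - 22*(-8) = -339692/92255 - 1*(-176) = -339692/92255 + 176 = 15897188/92255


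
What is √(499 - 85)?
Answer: 3*√46 ≈ 20.347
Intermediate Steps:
√(499 - 85) = √414 = 3*√46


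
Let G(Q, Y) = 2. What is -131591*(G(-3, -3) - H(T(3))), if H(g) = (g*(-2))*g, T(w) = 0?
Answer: -263182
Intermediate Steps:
H(g) = -2*g**2 (H(g) = (-2*g)*g = -2*g**2)
-131591*(G(-3, -3) - H(T(3))) = -131591*(2 - (-2)*0**2) = -131591*(2 - (-2)*0) = -131591*(2 - 1*0) = -131591*(2 + 0) = -131591*2 = -263182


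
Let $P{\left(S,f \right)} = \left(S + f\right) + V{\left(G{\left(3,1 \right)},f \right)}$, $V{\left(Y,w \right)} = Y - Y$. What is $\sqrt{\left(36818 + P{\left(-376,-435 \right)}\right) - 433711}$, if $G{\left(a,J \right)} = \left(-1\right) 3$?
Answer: $2 i \sqrt{99426} \approx 630.64 i$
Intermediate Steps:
$G{\left(a,J \right)} = -3$
$V{\left(Y,w \right)} = 0$
$P{\left(S,f \right)} = S + f$ ($P{\left(S,f \right)} = \left(S + f\right) + 0 = S + f$)
$\sqrt{\left(36818 + P{\left(-376,-435 \right)}\right) - 433711} = \sqrt{\left(36818 - 811\right) - 433711} = \sqrt{36007 - 433711} = \sqrt{-397704} = 2 i \sqrt{99426}$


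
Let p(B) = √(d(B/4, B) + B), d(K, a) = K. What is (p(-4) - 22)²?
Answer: (22 - I*√5)² ≈ 479.0 - 98.387*I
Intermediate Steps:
p(B) = √5*√B/2 (p(B) = √(B/4 + B) = √(5*B/4) = √5*√B/2)
(p(-4) - 22)² = (√5*√(-4)/2 - 22)² = (√5*(2*I)/2 - 22)² = (I*√5 - 22)² = (-22 + I*√5)²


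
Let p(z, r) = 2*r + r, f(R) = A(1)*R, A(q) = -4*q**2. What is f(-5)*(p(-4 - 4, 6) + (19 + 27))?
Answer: 1280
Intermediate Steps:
f(R) = -4*R (f(R) = (-4*1**2)*R = (-4*1)*R = -4*R)
p(z, r) = 3*r
f(-5)*(p(-4 - 4, 6) + (19 + 27)) = (-4*(-5))*(3*6 + (19 + 27)) = 20*(18 + 46) = 20*64 = 1280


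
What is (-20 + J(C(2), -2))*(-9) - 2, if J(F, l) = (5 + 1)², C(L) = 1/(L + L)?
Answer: -146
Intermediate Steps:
C(L) = 1/(2*L)
J(F, l) = 36 (J(F, l) = 6² = 36)
(-20 + J(C(2), -2))*(-9) - 2 = (-20 + 36)*(-9) - 2 = 16*(-9) - 2 = -144 - 2 = -146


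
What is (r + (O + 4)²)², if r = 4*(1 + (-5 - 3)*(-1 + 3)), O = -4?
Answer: 3600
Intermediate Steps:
r = -60 (r = 4*(1 - 8*2) = 4*(1 - 16) = 4*(-15) = -60)
(r + (O + 4)²)² = (-60 + (-4 + 4)²)² = (-60 + 0²)² = (-60 + 0)² = (-60)² = 3600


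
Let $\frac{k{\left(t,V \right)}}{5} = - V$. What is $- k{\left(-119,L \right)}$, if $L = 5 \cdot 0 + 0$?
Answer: $0$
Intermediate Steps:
$L = 0$ ($L = 0 + 0 = 0$)
$k{\left(t,V \right)} = - 5 V$ ($k{\left(t,V \right)} = 5 \left(- V\right) = - 5 V$)
$- k{\left(-119,L \right)} = - \left(-5\right) 0 = \left(-1\right) 0 = 0$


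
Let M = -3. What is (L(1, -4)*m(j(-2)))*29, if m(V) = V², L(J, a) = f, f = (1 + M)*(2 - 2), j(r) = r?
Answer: 0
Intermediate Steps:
f = 0 (f = (1 - 3)*(2 - 2) = -2*0 = 0)
L(J, a) = 0
(L(1, -4)*m(j(-2)))*29 = (0*(-2)²)*29 = (0*4)*29 = 0*29 = 0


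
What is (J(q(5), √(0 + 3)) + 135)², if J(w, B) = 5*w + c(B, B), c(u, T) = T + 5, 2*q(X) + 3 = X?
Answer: (145 + √3)² ≈ 21530.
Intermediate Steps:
q(X) = -3/2 + X/2
c(u, T) = 5 + T
J(w, B) = 5 + B + 5*w (J(w, B) = 5*w + (5 + B) = 5 + B + 5*w)
(J(q(5), √(0 + 3)) + 135)² = ((5 + √(0 + 3) + 5*(-3/2 + (½)*5)) + 135)² = ((5 + √3 + 5*(-3/2 + 5/2)) + 135)² = ((5 + √3 + 5*1) + 135)² = ((5 + √3 + 5) + 135)² = ((10 + √3) + 135)² = (145 + √3)²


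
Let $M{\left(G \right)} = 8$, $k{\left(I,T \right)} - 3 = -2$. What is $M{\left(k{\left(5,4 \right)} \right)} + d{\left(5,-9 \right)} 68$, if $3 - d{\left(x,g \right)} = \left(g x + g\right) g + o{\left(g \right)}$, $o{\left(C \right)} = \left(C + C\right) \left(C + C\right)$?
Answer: $-54868$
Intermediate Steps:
$k{\left(I,T \right)} = 1$ ($k{\left(I,T \right)} = 3 - 2 = 1$)
$o{\left(C \right)} = 4 C^{2}$ ($o{\left(C \right)} = 2 C 2 C = 4 C^{2}$)
$d{\left(x,g \right)} = 3 - 4 g^{2} - g \left(g + g x\right)$ ($d{\left(x,g \right)} = 3 - \left(\left(g x + g\right) g + 4 g^{2}\right) = 3 - \left(\left(g + g x\right) g + 4 g^{2}\right) = 3 - \left(g \left(g + g x\right) + 4 g^{2}\right) = 3 - \left(4 g^{2} + g \left(g + g x\right)\right) = 3 - 4 g^{2} - g \left(g + g x\right)$)
$M{\left(k{\left(5,4 \right)} \right)} + d{\left(5,-9 \right)} 68 = 8 + \left(3 - 5 \left(-9\right)^{2} - 5 \left(-9\right)^{2}\right) 68 = 8 + \left(3 - 405 - 5 \cdot 81\right) 68 = 8 + \left(3 - 405 - 405\right) 68 = 8 - 54876 = -54868$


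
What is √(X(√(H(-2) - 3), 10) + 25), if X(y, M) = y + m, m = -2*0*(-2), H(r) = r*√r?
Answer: √(25 + √(-3 - 2*I*√2)) ≈ 5.0778 - 0.18583*I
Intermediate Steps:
H(r) = r^(3/2)
m = 0 (m = 0*(-2) = 0)
X(y, M) = y (X(y, M) = y + 0 = y)
√(X(√(H(-2) - 3), 10) + 25) = √(√((-2)^(3/2) - 3) + 25) = √(√(-2*I*√2 - 3) + 25) = √(√(-3 - 2*I*√2) + 25) = √(25 + √(-3 - 2*I*√2))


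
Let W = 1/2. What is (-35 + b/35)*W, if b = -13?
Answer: -619/35 ≈ -17.686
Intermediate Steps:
W = ½ ≈ 0.50000
(-35 + b/35)*W = (-35 - 13/35)*(½) = -1238/35*½ = -619/35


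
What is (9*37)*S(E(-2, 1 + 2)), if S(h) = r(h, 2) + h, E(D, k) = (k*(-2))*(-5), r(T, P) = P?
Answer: 10656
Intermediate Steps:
E(D, k) = 10*k (E(D, k) = -2*k*(-5) = 10*k)
S(h) = 2 + h
(9*37)*S(E(-2, 1 + 2)) = (9*37)*(2 + 10*(1 + 2)) = 333*(2 + 10*3) = 333*(2 + 30) = 333*32 = 10656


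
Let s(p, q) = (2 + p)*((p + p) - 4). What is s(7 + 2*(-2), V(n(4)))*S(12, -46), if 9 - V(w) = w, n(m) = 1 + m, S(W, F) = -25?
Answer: -250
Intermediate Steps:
V(w) = 9 - w
s(p, q) = (-4 + 2*p)*(2 + p) (s(p, q) = (2 + p)*(2*p - 4) = (2 + p)*(-4 + 2*p) = (-4 + 2*p)*(2 + p))
s(7 + 2*(-2), V(n(4)))*S(12, -46) = (-8 + 2*(7 + 2*(-2))²)*(-25) = (-8 + 2*(7 - 4)²)*(-25) = (-8 + 2*3²)*(-25) = (-8 + 2*9)*(-25) = (-8 + 18)*(-25) = 10*(-25) = -250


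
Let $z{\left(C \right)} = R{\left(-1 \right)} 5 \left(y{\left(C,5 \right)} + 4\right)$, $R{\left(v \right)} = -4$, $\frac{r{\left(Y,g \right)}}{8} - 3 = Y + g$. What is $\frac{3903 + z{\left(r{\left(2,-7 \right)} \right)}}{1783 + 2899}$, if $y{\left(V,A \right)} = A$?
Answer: $\frac{3723}{4682} \approx 0.79517$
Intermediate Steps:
$r{\left(Y,g \right)} = 24 + 8 Y + 8 g$ ($r{\left(Y,g \right)} = 24 + 8 \left(Y + g\right) = 24 + \left(8 Y + 8 g\right) = 24 + 8 Y + 8 g$)
$z{\left(C \right)} = -180$ ($z{\left(C \right)} = - 4 \cdot 5 \left(5 + 4\right) = - 4 \cdot 5 \cdot 9 = \left(-4\right) 45 = -180$)
$\frac{3903 + z{\left(r{\left(2,-7 \right)} \right)}}{1783 + 2899} = \frac{3903 - 180}{1783 + 2899} = \frac{3723}{4682}$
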